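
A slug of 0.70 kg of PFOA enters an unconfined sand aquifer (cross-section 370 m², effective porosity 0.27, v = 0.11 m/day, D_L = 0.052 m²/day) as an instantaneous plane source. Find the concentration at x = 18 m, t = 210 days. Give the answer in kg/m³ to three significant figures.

0.000330 kg/m³

For an instantaneous plane source, C(x,t) = M/(n_e·A·√(4πDt)) · exp(−(x−vt)²/(4Dt)), with n_e·A the pore (flow) area.
Plume center vt = 0.11 × 210 = 23.1 m, so the well at 18 m is 5.1 m upgradient of the peak.
√(4πDt) = 11.71 m, giving peak height M/(n_e·A·√(4πDt)) = 0.70/(0.27 × 370 × 11.71) = 0.0005984 kg/m³.
(x−vt)²/(4Dt) = (-5.1)²/(4 × 0.052 × 210) = 0.5955; exp(−0.5955) = 0.5513.
C = 0.0005984 × 0.5513 = 0.000330 kg/m³.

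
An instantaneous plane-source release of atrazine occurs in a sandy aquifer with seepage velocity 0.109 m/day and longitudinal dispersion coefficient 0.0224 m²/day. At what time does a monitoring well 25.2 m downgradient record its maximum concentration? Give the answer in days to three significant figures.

For the 1D instantaneous-source solution, setting ∂C/∂t = 0 at fixed x gives v²t² + 2Dt − x² = 0, so t = (√(D² + v²x²) − D)/v².
√(D² + v²x²) = √(0.0224² + 0.109² × 25.2²) = 2.747; v² = 0.011881.
t = (2.747 − 0.0224)/0.011881 = 229 days (vs. the pure-advection estimate x/v = 231 d).

229 days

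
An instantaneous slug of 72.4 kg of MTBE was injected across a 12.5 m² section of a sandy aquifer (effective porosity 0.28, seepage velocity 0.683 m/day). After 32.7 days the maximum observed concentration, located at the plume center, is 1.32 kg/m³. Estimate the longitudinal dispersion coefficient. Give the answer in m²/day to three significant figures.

0.598 m²/day

At the plume center C_max = M/(n_e·A·√(4πDt)), so D = M²/(4πt·(n_e·A·C_max)²).
n_e·A·C_max = 0.28 × 12.5 × 1.32 = 4.620 kg/m.
D = 72.4²/(4π × 32.7 × 4.620²) = 0.598 m²/day.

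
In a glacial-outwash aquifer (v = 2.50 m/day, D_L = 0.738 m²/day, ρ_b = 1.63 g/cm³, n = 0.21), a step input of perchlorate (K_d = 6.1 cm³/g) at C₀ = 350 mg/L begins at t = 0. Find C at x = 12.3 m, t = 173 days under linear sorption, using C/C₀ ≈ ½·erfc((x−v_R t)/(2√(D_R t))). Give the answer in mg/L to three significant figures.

25.3 mg/L

Retardation factor R = 1 + ρ_b·K_d/n = 1 + 1.63 × 6.1/0.21 = 48.35.
Sorption retards both mechanisms: v_R = v/R = 0.05171 m/day, D_R = D/R = 0.01526 m²/day.
v_R·t = 0.05171 × 173 = 8.94583 m; 2√(D_R t) = 3.250 m; argument = (12.3 − 8.94583)/3.250 = 1.032.
C = C₀ × ½·erfc(1.032) = 350 × 0.07222 = 25.3 mg/L.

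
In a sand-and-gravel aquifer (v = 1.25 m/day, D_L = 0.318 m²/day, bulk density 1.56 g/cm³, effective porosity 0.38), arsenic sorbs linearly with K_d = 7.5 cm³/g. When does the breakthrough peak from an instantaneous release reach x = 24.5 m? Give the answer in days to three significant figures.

Retardation factor R = 1 + ρ_b·K_d/n = 1 + 1.56 × 7.5/0.38 = 31.79.
Sorption retards both mechanisms: v_R = v/R = 0.03932 m/day, D_R = D/R = 0.01000 m²/day.
Peak time from v_R²t² + 2D_R t − x² = 0: t = (√(D_R² + v_R²x²) − D_R)/v_R².
√(D_R² + v_R²x²) = √(0.01000² + 0.03932² × 24.5²) = 0.9634; v_R² = 0.001546.
t = (0.9634 − 0.01000)/0.001546 = 617 days.

617 days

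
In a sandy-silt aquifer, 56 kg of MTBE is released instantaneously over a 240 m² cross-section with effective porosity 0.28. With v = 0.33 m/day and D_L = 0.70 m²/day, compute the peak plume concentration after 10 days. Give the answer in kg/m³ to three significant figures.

0.0889 kg/m³

The peak of an instantaneous 1D plume sits at x = vt; there the Gaussian factor is 1 and C_max = M/(n_e·A·√(4πDt)), where n_e·A is the pore area the mass is dissolved in.
√(4πDt) = √(4π × 0.70 × 10) = 9.379 m, so C_max = 56/(0.28 × 240 × 9.379) = 0.0889 kg/m³.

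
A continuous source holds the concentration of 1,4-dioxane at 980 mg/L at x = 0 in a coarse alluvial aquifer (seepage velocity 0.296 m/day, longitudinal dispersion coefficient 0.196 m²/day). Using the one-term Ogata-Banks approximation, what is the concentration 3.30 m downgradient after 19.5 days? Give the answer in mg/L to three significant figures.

For a continuous step input, C/C₀ ≈ ½·erfc((x−vt)/(2√(Dt))).
vt = 0.296 × 19.5 = 5.772 m and 2√(Dt) = 2√(0.196 × 19.5) = 3.910 m.
Argument (x−vt)/(2√(Dt)) = (3.30 − 5.772)/3.910 = -0.6322; ½·erfc(-0.6322) = 0.8144.
C = 980 × 0.8144 = 798 mg/L.

798 mg/L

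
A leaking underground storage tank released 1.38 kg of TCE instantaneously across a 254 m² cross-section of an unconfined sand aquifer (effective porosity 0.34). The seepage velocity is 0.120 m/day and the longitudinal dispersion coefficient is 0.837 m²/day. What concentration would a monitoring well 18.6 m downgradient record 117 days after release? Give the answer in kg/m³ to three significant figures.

0.000432 kg/m³

For an instantaneous plane source, C(x,t) = M/(n_e·A·√(4πDt)) · exp(−(x−vt)²/(4Dt)), with n_e·A the pore (flow) area.
Plume center vt = 0.120 × 117 = 14.04 m, so the well at 18.6 m is 4.56 m downgradient of the peak.
√(4πDt) = 35.08 m, giving peak height M/(n_e·A·√(4πDt)) = 1.38/(0.34 × 254 × 35.08) = 0.0004555 kg/m³.
(x−vt)²/(4Dt) = (4.56)²/(4 × 0.837 × 117) = 0.05308; exp(−0.05308) = 0.9483.
C = 0.0004555 × 0.9483 = 0.000432 kg/m³.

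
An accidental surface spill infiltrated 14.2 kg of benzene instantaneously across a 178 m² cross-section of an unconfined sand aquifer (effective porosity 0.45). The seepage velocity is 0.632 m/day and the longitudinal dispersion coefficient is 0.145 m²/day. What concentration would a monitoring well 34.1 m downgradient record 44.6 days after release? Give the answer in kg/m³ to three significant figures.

0.00509 kg/m³

For an instantaneous plane source, C(x,t) = M/(n_e·A·√(4πDt)) · exp(−(x−vt)²/(4Dt)), with n_e·A the pore (flow) area.
Plume center vt = 0.632 × 44.6 = 28.1872 m, so the well at 34.1 m is 5.9128 m downgradient of the peak.
√(4πDt) = 9.015 m, giving peak height M/(n_e·A·√(4πDt)) = 14.2/(0.45 × 178 × 9.015) = 0.01966 kg/m³.
(x−vt)²/(4Dt) = (5.9128)²/(4 × 0.145 × 44.6) = 1.352; exp(−1.352) = 0.2587.
C = 0.01966 × 0.2587 = 0.00509 kg/m³.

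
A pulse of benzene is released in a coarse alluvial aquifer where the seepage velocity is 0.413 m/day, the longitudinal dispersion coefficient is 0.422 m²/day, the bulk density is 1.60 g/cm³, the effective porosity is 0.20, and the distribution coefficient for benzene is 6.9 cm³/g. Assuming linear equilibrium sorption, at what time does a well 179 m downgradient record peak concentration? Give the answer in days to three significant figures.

Retardation factor R = 1 + ρ_b·K_d/n = 1 + 1.60 × 6.9/0.20 = 56.20.
Sorption retards both mechanisms: v_R = v/R = 0.007349 m/day, D_R = D/R = 0.007509 m²/day.
Peak time from v_R²t² + 2D_R t − x² = 0: t = (√(D_R² + v_R²x²) − D_R)/v_R².
√(D_R² + v_R²x²) = √(0.007509² + 0.007349² × 179²) = 1.315; v_R² = 5.401e-05.
t = (1.315 − 0.007509)/5.401e-05 = 24200 days.

24200 days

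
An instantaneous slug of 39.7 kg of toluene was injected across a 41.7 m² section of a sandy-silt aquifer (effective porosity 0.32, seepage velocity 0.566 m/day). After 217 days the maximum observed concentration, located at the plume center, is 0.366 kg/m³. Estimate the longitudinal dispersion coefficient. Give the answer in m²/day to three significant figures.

At the plume center C_max = M/(n_e·A·√(4πDt)), so D = M²/(4πt·(n_e·A·C_max)²).
n_e·A·C_max = 0.32 × 41.7 × 0.366 = 4.884 kg/m.
D = 39.7²/(4π × 217 × 4.884²) = 0.0242 m²/day.

0.0242 m²/day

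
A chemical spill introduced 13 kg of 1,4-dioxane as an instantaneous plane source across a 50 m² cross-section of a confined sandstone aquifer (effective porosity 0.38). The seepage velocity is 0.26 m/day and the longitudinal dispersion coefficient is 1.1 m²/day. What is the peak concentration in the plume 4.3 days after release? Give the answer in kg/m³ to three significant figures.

The peak of an instantaneous 1D plume sits at x = vt; there the Gaussian factor is 1 and C_max = M/(n_e·A·√(4πDt)), where n_e·A is the pore area the mass is dissolved in.
√(4πDt) = √(4π × 1.1 × 4.3) = 7.710 m, so C_max = 13/(0.38 × 50 × 7.710) = 0.0887 kg/m³.

0.0887 kg/m³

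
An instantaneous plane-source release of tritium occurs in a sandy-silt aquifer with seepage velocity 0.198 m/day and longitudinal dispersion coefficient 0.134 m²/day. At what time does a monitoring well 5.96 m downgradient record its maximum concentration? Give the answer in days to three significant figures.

26.9 days

For the 1D instantaneous-source solution, setting ∂C/∂t = 0 at fixed x gives v²t² + 2Dt − x² = 0, so t = (√(D² + v²x²) − D)/v².
√(D² + v²x²) = √(0.134² + 0.198² × 5.96²) = 1.188; v² = 0.039204.
t = (1.188 − 0.134)/0.039204 = 26.9 days (vs. the pure-advection estimate x/v = 30.1 d).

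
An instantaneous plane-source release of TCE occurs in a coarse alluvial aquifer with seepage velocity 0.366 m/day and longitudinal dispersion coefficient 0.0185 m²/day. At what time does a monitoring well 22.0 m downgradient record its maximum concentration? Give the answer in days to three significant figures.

For the 1D instantaneous-source solution, setting ∂C/∂t = 0 at fixed x gives v²t² + 2Dt − x² = 0, so t = (√(D² + v²x²) − D)/v².
√(D² + v²x²) = √(0.0185² + 0.366² × 22.0²) = 8.052; v² = 0.133956.
t = (8.052 − 0.0185)/0.133956 = 60.0 days (vs. the pure-advection estimate x/v = 60.1 d).

60.0 days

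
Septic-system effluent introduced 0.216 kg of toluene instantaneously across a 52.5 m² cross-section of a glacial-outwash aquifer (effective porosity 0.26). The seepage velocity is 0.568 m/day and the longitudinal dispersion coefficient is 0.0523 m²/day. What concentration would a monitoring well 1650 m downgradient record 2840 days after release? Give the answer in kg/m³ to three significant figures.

3.71e-05 kg/m³

For an instantaneous plane source, C(x,t) = M/(n_e·A·√(4πDt)) · exp(−(x−vt)²/(4Dt)), with n_e·A the pore (flow) area.
Plume center vt = 0.568 × 2840 = 1613.12 m, so the well at 1650 m is 36.88 m downgradient of the peak.
√(4πDt) = 43.20 m, giving peak height M/(n_e·A·√(4πDt)) = 0.216/(0.26 × 52.5 × 43.20) = 0.0003663 kg/m³.
(x−vt)²/(4Dt) = (36.88)²/(4 × 0.0523 × 2840) = 2.289; exp(−2.289) = 0.1014.
C = 0.0003663 × 0.1014 = 3.71e-05 kg/m³.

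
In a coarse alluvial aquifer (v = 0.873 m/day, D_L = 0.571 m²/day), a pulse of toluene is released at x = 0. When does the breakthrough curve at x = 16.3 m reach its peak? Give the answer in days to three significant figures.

For the 1D instantaneous-source solution, setting ∂C/∂t = 0 at fixed x gives v²t² + 2Dt − x² = 0, so t = (√(D² + v²x²) − D)/v².
√(D² + v²x²) = √(0.571² + 0.873² × 16.3²) = 14.24; v² = 0.762129.
t = (14.24 − 0.571)/0.762129 = 17.9 days (vs. the pure-advection estimate x/v = 18.7 d).

17.9 days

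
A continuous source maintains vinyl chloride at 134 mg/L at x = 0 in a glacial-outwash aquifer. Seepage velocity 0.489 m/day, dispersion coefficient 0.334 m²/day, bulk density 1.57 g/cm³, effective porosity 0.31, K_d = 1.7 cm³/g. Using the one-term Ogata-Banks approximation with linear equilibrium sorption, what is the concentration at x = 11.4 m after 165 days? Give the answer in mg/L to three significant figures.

25.1 mg/L

Retardation factor R = 1 + ρ_b·K_d/n = 1 + 1.57 × 1.7/0.31 = 9.610.
Sorption retards both mechanisms: v_R = v/R = 0.05088 m/day, D_R = D/R = 0.03476 m²/day.
v_R·t = 0.05088 × 165 = 8.3952 m; 2√(D_R t) = 4.790 m; argument = (11.4 − 8.3952)/4.790 = 0.6273.
C = C₀ × ½·erfc(0.6273) = 134 × 0.1875 = 25.1 mg/L.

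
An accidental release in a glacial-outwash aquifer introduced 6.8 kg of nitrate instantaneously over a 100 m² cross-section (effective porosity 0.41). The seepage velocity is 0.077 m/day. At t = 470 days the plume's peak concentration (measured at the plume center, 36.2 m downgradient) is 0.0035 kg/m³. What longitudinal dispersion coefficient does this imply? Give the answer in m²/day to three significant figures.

0.380 m²/day

At the plume center C_max = M/(n_e·A·√(4πDt)), so D = M²/(4πt·(n_e·A·C_max)²).
n_e·A·C_max = 0.41 × 100 × 0.0035 = 0.1435 kg/m.
D = 6.8²/(4π × 470 × 0.1435²) = 0.380 m²/day.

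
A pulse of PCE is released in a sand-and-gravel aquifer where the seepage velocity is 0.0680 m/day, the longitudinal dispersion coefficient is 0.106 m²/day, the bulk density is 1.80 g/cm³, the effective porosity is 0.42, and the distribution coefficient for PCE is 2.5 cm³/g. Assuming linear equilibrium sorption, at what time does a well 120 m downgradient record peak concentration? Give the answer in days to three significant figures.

20400 days

Retardation factor R = 1 + ρ_b·K_d/n = 1 + 1.80 × 2.5/0.42 = 11.71.
Sorption retards both mechanisms: v_R = v/R = 0.005807 m/day, D_R = D/R = 0.009052 m²/day.
Peak time from v_R²t² + 2D_R t − x² = 0: t = (√(D_R² + v_R²x²) − D_R)/v_R².
√(D_R² + v_R²x²) = √(0.009052² + 0.005807² × 120²) = 0.6969; v_R² = 3.372e-05.
t = (0.6969 − 0.009052)/3.372e-05 = 20400 days.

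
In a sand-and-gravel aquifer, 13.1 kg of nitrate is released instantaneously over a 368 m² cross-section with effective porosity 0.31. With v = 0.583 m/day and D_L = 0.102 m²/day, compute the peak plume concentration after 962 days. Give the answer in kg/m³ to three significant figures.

0.00327 kg/m³

The peak of an instantaneous 1D plume sits at x = vt; there the Gaussian factor is 1 and C_max = M/(n_e·A·√(4πDt)), where n_e·A is the pore area the mass is dissolved in.
√(4πDt) = √(4π × 0.102 × 962) = 35.11 m, so C_max = 13.1/(0.31 × 368 × 35.11) = 0.00327 kg/m³.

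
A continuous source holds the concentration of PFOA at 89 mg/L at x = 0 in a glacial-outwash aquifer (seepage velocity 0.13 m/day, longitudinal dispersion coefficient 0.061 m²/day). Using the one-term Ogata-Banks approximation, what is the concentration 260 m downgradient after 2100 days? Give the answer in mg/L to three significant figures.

70.5 mg/L

For a continuous step input, C/C₀ ≈ ½·erfc((x−vt)/(2√(Dt))).
vt = 0.13 × 2100 = 273 m and 2√(Dt) = 2√(0.061 × 2100) = 22.64 m.
Argument (x−vt)/(2√(Dt)) = (260 − 273)/22.64 = -0.5742; ½·erfc(-0.5742) = 0.7916.
C = 89 × 0.7916 = 70.5 mg/L.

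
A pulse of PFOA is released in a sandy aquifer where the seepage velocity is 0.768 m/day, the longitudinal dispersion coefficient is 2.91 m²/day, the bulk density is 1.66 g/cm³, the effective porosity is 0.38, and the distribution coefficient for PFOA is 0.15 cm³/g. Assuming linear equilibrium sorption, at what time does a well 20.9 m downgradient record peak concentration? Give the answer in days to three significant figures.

37.6 days

Retardation factor R = 1 + ρ_b·K_d/n = 1 + 1.66 × 0.15/0.38 = 1.655.
Sorption retards both mechanisms: v_R = v/R = 0.4640 m/day, D_R = D/R = 1.758 m²/day.
Peak time from v_R²t² + 2D_R t − x² = 0: t = (√(D_R² + v_R²x²) − D_R)/v_R².
√(D_R² + v_R²x²) = √(1.758² + 0.4640² × 20.9²) = 9.856; v_R² = 0.2153.
t = (9.856 − 1.758)/0.2153 = 37.6 days.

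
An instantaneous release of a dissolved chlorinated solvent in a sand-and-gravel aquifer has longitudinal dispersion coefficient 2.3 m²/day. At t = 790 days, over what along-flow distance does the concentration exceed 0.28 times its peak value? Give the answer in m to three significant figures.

The plume is Gaussian with σ = √(2Dt) = √(2 × 2.3 × 790) = 60.28 m.
C/C_peak = exp(−Δx²/(2σ²)) = 0.28 ⇒ Δx = σ·√(−2 ln 0.28) = 60.28 × 1.596 = 96.21 m.
Width = 2Δx = 192 m.

192 m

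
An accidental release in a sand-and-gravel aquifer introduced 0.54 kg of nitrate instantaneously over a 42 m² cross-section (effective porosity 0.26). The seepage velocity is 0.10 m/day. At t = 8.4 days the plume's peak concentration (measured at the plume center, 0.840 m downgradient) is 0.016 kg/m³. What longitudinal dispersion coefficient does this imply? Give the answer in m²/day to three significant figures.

0.0905 m²/day

At the plume center C_max = M/(n_e·A·√(4πDt)), so D = M²/(4πt·(n_e·A·C_max)²).
n_e·A·C_max = 0.26 × 42 × 0.016 = 0.1747 kg/m.
D = 0.54²/(4π × 8.4 × 0.1747²) = 0.0905 m²/day.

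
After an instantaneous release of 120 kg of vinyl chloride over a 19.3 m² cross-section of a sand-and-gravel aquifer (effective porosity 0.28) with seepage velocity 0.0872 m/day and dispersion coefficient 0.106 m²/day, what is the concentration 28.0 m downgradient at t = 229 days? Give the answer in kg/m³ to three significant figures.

For an instantaneous plane source, C(x,t) = M/(n_e·A·√(4πDt)) · exp(−(x−vt)²/(4Dt)), with n_e·A the pore (flow) area.
Plume center vt = 0.0872 × 229 = 19.9688 m, so the well at 28.0 m is 8.0312 m downgradient of the peak.
√(4πDt) = 17.47 m, giving peak height M/(n_e·A·√(4πDt)) = 120/(0.28 × 19.3 × 17.47) = 1.271 kg/m³.
(x−vt)²/(4Dt) = (8.0312)²/(4 × 0.106 × 229) = 0.6643; exp(−0.6643) = 0.5146.
C = 1.271 × 0.5146 = 0.654 kg/m³.

0.654 kg/m³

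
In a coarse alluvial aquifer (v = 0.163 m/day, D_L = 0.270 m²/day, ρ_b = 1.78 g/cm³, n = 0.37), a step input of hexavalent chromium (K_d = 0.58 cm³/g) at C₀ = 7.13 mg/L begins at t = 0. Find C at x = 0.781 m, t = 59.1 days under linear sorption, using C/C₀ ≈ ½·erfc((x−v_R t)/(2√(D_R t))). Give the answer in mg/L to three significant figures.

Retardation factor R = 1 + ρ_b·K_d/n = 1 + 1.78 × 0.58/0.37 = 3.790.
Sorption retards both mechanisms: v_R = v/R = 0.04301 m/day, D_R = D/R = 0.07124 m²/day.
v_R·t = 0.04301 × 59.1 = 2.541891 m; 2√(D_R t) = 4.104 m; argument = (0.781 − 2.541891)/4.104 = -0.4291.
C = C₀ × ½·erfc(-0.4291) = 7.13 × 0.7280 = 5.19 mg/L.

5.19 mg/L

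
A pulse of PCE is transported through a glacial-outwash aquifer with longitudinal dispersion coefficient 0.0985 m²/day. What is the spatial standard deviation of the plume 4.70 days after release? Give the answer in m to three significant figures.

0.962 m

Dispersive spreading gives a Gaussian with σ² = 2Dt; advection only shifts the center.
σ = √(2 × 0.0985 × 4.70) = 0.962 m.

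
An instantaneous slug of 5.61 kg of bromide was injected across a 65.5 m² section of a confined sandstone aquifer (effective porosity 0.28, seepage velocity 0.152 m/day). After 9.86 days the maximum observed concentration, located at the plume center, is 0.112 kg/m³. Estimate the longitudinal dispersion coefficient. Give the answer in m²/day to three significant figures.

At the plume center C_max = M/(n_e·A·√(4πDt)), so D = M²/(4πt·(n_e·A·C_max)²).
n_e·A·C_max = 0.28 × 65.5 × 0.112 = 2.054 kg/m.
D = 5.61²/(4π × 9.86 × 2.054²) = 0.0602 m²/day.

0.0602 m²/day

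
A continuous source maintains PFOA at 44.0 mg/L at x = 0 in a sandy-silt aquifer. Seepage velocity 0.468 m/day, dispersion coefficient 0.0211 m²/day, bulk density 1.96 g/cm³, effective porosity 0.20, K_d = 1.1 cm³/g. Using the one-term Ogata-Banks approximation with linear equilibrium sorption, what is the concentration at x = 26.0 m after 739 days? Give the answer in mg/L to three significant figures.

43.1 mg/L

Retardation factor R = 1 + ρ_b·K_d/n = 1 + 1.96 × 1.1/0.20 = 11.78.
Sorption retards both mechanisms: v_R = v/R = 0.03973 m/day, D_R = D/R = 0.001791 m²/day.
v_R·t = 0.03973 × 739 = 29.36047 m; 2√(D_R t) = 2.301 m; argument = (26.0 − 29.36047)/2.301 = -1.460.
C = C₀ × ½·erfc(-1.460) = 44.0 × 0.9805 = 43.1 mg/L.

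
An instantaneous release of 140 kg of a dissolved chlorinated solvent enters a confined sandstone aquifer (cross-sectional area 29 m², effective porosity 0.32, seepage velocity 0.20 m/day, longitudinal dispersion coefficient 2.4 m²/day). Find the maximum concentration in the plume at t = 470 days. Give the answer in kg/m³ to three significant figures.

0.127 kg/m³

The peak of an instantaneous 1D plume sits at x = vt; there the Gaussian factor is 1 and C_max = M/(n_e·A·√(4πDt)), where n_e·A is the pore area the mass is dissolved in.
√(4πDt) = √(4π × 2.4 × 470) = 119.1 m, so C_max = 140/(0.32 × 29 × 119.1) = 0.127 kg/m³.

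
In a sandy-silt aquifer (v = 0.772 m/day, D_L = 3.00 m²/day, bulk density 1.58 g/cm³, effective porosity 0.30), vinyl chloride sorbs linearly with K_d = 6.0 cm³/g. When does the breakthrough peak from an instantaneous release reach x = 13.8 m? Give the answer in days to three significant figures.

441 days

Retardation factor R = 1 + ρ_b·K_d/n = 1 + 1.58 × 6.0/0.30 = 32.60.
Sorption retards both mechanisms: v_R = v/R = 0.02368 m/day, D_R = D/R = 0.09202 m²/day.
Peak time from v_R²t² + 2D_R t − x² = 0: t = (√(D_R² + v_R²x²) − D_R)/v_R².
√(D_R² + v_R²x²) = √(0.09202² + 0.02368² × 13.8²) = 0.3395; v_R² = 0.0005607.
t = (0.3395 − 0.09202)/0.0005607 = 441 days.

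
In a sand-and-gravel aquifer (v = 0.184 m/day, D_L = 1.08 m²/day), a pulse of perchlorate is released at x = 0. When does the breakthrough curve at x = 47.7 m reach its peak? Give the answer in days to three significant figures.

229 days

For the 1D instantaneous-source solution, setting ∂C/∂t = 0 at fixed x gives v²t² + 2Dt − x² = 0, so t = (√(D² + v²x²) − D)/v².
√(D² + v²x²) = √(1.08² + 0.184² × 47.7²) = 8.843; v² = 0.033856.
t = (8.843 − 1.08)/0.033856 = 229 days (vs. the pure-advection estimate x/v = 259 d).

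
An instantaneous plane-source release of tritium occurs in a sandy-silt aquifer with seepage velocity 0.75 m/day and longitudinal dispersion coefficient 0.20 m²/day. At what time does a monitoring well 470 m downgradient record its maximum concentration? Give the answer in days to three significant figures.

For the 1D instantaneous-source solution, setting ∂C/∂t = 0 at fixed x gives v²t² + 2Dt − x² = 0, so t = (√(D² + v²x²) − D)/v².
√(D² + v²x²) = √(0.20² + 0.75² × 470²) = 352.5; v² = 0.5625.
t = (352.5 − 0.20)/0.5625 = 626 days (vs. the pure-advection estimate x/v = 627 d).

626 days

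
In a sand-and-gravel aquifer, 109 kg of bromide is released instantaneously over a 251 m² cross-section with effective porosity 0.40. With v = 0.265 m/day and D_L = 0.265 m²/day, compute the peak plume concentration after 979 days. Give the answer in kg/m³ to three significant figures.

0.0190 kg/m³

The peak of an instantaneous 1D plume sits at x = vt; there the Gaussian factor is 1 and C_max = M/(n_e·A·√(4πDt)), where n_e·A is the pore area the mass is dissolved in.
√(4πDt) = √(4π × 0.265 × 979) = 57.10 m, so C_max = 109/(0.40 × 251 × 57.10) = 0.0190 kg/m³.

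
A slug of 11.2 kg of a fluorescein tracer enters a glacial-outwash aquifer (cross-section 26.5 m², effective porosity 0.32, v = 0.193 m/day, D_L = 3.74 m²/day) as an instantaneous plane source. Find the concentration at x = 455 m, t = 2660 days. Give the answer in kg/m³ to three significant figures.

0.00343 kg/m³

For an instantaneous plane source, C(x,t) = M/(n_e·A·√(4πDt)) · exp(−(x−vt)²/(4Dt)), with n_e·A the pore (flow) area.
Plume center vt = 0.193 × 2660 = 513.38 m, so the well at 455 m is 58.38 m upgradient of the peak.
√(4πDt) = 353.6 m, giving peak height M/(n_e·A·√(4πDt)) = 11.2/(0.32 × 26.5 × 353.6) = 0.003735 kg/m³.
(x−vt)²/(4Dt) = (-58.38)²/(4 × 3.74 × 2660) = 0.08565; exp(−0.08565) = 0.9179.
C = 0.003735 × 0.9179 = 0.00343 kg/m³.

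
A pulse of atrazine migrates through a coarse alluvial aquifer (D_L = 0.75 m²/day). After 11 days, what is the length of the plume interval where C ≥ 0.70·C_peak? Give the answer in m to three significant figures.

6.86 m

The plume is Gaussian with σ = √(2Dt) = √(2 × 0.75 × 11) = 4.062 m.
C/C_peak = exp(−Δx²/(2σ²)) = 0.70 ⇒ Δx = σ·√(−2 ln 0.70) = 4.062 × 0.8446 = 3.431 m.
Width = 2Δx = 6.86 m.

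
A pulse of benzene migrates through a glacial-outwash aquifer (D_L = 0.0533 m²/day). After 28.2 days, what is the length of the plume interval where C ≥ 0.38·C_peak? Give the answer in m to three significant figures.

4.82 m

The plume is Gaussian with σ = √(2Dt) = √(2 × 0.0533 × 28.2) = 1.734 m.
C/C_peak = exp(−Δx²/(2σ²)) = 0.38 ⇒ Δx = σ·√(−2 ln 0.38) = 1.734 × 1.391 = 2.412 m.
Width = 2Δx = 4.82 m.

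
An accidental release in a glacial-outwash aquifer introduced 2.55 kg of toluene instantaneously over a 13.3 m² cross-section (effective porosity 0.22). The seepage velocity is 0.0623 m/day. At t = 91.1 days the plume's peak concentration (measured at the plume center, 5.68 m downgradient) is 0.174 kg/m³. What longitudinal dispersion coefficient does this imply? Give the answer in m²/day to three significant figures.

0.0219 m²/day

At the plume center C_max = M/(n_e·A·√(4πDt)), so D = M²/(4πt·(n_e·A·C_max)²).
n_e·A·C_max = 0.22 × 13.3 × 0.174 = 0.5091 kg/m.
D = 2.55²/(4π × 91.1 × 0.5091²) = 0.0219 m²/day.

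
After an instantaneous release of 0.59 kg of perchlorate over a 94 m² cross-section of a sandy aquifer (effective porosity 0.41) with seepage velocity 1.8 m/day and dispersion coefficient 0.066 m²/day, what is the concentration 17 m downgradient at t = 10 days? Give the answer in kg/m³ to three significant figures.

0.00364 kg/m³

For an instantaneous plane source, C(x,t) = M/(n_e·A·√(4πDt)) · exp(−(x−vt)²/(4Dt)), with n_e·A the pore (flow) area.
Plume center vt = 1.8 × 10 = 18 m, so the well at 17 m is 1 m upgradient of the peak.
√(4πDt) = 2.880 m, giving peak height M/(n_e·A·√(4πDt)) = 0.59/(0.41 × 94 × 2.880) = 0.005316 kg/m³.
(x−vt)²/(4Dt) = (-1)²/(4 × 0.066 × 10) = 0.3788; exp(−0.3788) = 0.6847.
C = 0.005316 × 0.6847 = 0.00364 kg/m³.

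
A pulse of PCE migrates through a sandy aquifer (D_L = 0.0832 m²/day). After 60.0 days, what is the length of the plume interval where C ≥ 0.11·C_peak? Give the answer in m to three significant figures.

13.3 m

The plume is Gaussian with σ = √(2Dt) = √(2 × 0.0832 × 60.0) = 3.160 m.
C/C_peak = exp(−Δx²/(2σ²)) = 0.11 ⇒ Δx = σ·√(−2 ln 0.11) = 3.160 × 2.101 = 6.639 m.
Width = 2Δx = 13.3 m.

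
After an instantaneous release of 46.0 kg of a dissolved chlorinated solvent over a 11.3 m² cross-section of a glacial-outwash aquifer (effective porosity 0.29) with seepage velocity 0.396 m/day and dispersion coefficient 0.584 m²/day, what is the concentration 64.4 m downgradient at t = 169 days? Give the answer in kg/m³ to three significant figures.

For an instantaneous plane source, C(x,t) = M/(n_e·A·√(4πDt)) · exp(−(x−vt)²/(4Dt)), with n_e·A the pore (flow) area.
Plume center vt = 0.396 × 169 = 66.924 m, so the well at 64.4 m is 2.524 m upgradient of the peak.
√(4πDt) = 35.22 m, giving peak height M/(n_e·A·√(4πDt)) = 46.0/(0.29 × 11.3 × 35.22) = 0.3986 kg/m³.
(x−vt)²/(4Dt) = (-2.524)²/(4 × 0.584 × 169) = 0.01614; exp(−0.01614) = 0.9840.
C = 0.3986 × 0.9840 = 0.392 kg/m³.

0.392 kg/m³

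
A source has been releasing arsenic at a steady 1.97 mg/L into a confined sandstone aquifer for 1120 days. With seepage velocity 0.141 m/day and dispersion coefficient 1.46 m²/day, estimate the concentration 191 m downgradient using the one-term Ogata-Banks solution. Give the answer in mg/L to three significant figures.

0.555 mg/L

For a continuous step input, C/C₀ ≈ ½·erfc((x−vt)/(2√(Dt))).
vt = 0.141 × 1120 = 157.92 m and 2√(Dt) = 2√(1.46 × 1120) = 80.88 m.
Argument (x−vt)/(2√(Dt)) = (191 − 157.92)/80.88 = 0.4090; ½·erfc(0.4090) = 0.2815.
C = 1.97 × 0.2815 = 0.555 mg/L.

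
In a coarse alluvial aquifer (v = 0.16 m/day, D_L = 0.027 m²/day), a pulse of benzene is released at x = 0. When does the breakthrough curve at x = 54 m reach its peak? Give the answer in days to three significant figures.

For the 1D instantaneous-source solution, setting ∂C/∂t = 0 at fixed x gives v²t² + 2Dt − x² = 0, so t = (√(D² + v²x²) − D)/v².
√(D² + v²x²) = √(0.027² + 0.16² × 54²) = 8.640; v² = 0.0256.
t = (8.640 − 0.027)/0.0256 = 336 days (vs. the pure-advection estimate x/v = 338 d).

336 days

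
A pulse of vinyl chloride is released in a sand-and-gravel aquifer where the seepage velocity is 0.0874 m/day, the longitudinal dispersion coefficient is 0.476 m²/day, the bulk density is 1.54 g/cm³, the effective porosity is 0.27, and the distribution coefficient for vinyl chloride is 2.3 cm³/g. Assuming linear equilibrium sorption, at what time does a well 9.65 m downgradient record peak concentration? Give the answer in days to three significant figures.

Retardation factor R = 1 + ρ_b·K_d/n = 1 + 1.54 × 2.3/0.27 = 14.12.
Sorption retards both mechanisms: v_R = v/R = 0.006190 m/day, D_R = D/R = 0.03371 m²/day.
Peak time from v_R²t² + 2D_R t − x² = 0: t = (√(D_R² + v_R²x²) − D_R)/v_R².
√(D_R² + v_R²x²) = √(0.03371² + 0.006190² × 9.65²) = 0.06859; v_R² = 3.832e-05.
t = (0.06859 − 0.03371)/3.832e-05 = 910 days.

910 days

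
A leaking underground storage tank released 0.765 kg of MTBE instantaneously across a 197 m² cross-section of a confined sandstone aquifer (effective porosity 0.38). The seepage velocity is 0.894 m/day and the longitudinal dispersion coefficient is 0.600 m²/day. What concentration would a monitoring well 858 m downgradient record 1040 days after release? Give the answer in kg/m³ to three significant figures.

For an instantaneous plane source, C(x,t) = M/(n_e·A·√(4πDt)) · exp(−(x−vt)²/(4Dt)), with n_e·A the pore (flow) area.
Plume center vt = 0.894 × 1040 = 929.76 m, so the well at 858 m is 71.76 m upgradient of the peak.
√(4πDt) = 88.55 m, giving peak height M/(n_e·A·√(4πDt)) = 0.765/(0.38 × 197 × 88.55) = 0.0001154 kg/m³.
(x−vt)²/(4Dt) = (-71.76)²/(4 × 0.600 × 1040) = 2.063; exp(−2.063) = 0.1271.
C = 0.0001154 × 0.1271 = 1.47e-05 kg/m³.

1.47e-05 kg/m³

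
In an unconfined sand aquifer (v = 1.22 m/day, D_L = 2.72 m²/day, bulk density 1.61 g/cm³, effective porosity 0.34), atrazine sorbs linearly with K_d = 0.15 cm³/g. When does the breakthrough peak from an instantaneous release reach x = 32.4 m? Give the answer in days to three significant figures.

42.4 days

Retardation factor R = 1 + ρ_b·K_d/n = 1 + 1.61 × 0.15/0.34 = 1.710.
Sorption retards both mechanisms: v_R = v/R = 0.7135 m/day, D_R = D/R = 1.591 m²/day.
Peak time from v_R²t² + 2D_R t − x² = 0: t = (√(D_R² + v_R²x²) − D_R)/v_R².
√(D_R² + v_R²x²) = √(1.591² + 0.7135² × 32.4²) = 23.17; v_R² = 0.5091.
t = (23.17 − 1.591)/0.5091 = 42.4 days.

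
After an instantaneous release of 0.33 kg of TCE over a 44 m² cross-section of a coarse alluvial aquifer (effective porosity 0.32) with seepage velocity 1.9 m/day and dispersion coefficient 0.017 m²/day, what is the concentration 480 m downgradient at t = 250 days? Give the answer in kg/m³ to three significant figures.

For an instantaneous plane source, C(x,t) = M/(n_e·A·√(4πDt)) · exp(−(x−vt)²/(4Dt)), with n_e·A the pore (flow) area.
Plume center vt = 1.9 × 250 = 475 m, so the well at 480 m is 5 m downgradient of the peak.
√(4πDt) = 7.308 m, giving peak height M/(n_e·A·√(4πDt)) = 0.33/(0.32 × 44 × 7.308) = 0.003207 kg/m³.
(x−vt)²/(4Dt) = (5)²/(4 × 0.017 × 250) = 1.471; exp(−1.471) = 0.2297.
C = 0.003207 × 0.2297 = 0.000737 kg/m³.

0.000737 kg/m³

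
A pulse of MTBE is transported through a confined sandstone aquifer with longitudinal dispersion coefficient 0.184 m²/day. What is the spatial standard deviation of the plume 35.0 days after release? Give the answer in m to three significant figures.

3.59 m

Dispersive spreading gives a Gaussian with σ² = 2Dt; advection only shifts the center.
σ = √(2 × 0.184 × 35.0) = 3.59 m.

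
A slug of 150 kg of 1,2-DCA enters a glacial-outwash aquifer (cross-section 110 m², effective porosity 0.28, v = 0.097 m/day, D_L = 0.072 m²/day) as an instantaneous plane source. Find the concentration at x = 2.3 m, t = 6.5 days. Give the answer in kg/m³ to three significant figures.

0.453 kg/m³

For an instantaneous plane source, C(x,t) = M/(n_e·A·√(4πDt)) · exp(−(x−vt)²/(4Dt)), with n_e·A the pore (flow) area.
Plume center vt = 0.097 × 6.5 = 0.6305 m, so the well at 2.3 m is 1.6695 m downgradient of the peak.
√(4πDt) = 2.425 m, giving peak height M/(n_e·A·√(4πDt)) = 150/(0.28 × 110 × 2.425) = 2.008 kg/m³.
(x−vt)²/(4Dt) = (1.6695)²/(4 × 0.072 × 6.5) = 1.489; exp(−1.489) = 0.2256.
C = 2.008 × 0.2256 = 0.453 kg/m³.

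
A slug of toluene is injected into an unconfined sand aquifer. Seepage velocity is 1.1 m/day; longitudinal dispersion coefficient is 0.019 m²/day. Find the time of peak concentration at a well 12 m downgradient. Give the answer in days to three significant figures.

For the 1D instantaneous-source solution, setting ∂C/∂t = 0 at fixed x gives v²t² + 2Dt − x² = 0, so t = (√(D² + v²x²) − D)/v².
√(D² + v²x²) = √(0.019² + 1.1² × 12²) = 13.20; v² = 1.21.
t = (13.20 − 0.019)/1.21 = 10.9 days (vs. the pure-advection estimate x/v = 10.9 d).

10.9 days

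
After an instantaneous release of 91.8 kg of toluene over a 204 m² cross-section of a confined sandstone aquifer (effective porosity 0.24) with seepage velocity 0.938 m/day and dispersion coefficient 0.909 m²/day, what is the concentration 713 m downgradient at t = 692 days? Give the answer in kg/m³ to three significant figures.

0.00416 kg/m³

For an instantaneous plane source, C(x,t) = M/(n_e·A·√(4πDt)) · exp(−(x−vt)²/(4Dt)), with n_e·A the pore (flow) area.
Plume center vt = 0.938 × 692 = 649.096 m, so the well at 713 m is 63.904 m downgradient of the peak.
√(4πDt) = 88.91 m, giving peak height M/(n_e·A·√(4πDt)) = 91.8/(0.24 × 204 × 88.91) = 0.02109 kg/m³.
(x−vt)²/(4Dt) = (63.904)²/(4 × 0.909 × 692) = 1.623; exp(−1.623) = 0.1973.
C = 0.02109 × 0.1973 = 0.00416 kg/m³.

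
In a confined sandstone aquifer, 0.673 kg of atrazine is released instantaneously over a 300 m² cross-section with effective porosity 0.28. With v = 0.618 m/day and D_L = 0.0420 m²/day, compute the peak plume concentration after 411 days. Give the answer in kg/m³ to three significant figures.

The peak of an instantaneous 1D plume sits at x = vt; there the Gaussian factor is 1 and C_max = M/(n_e·A·√(4πDt)), where n_e·A is the pore area the mass is dissolved in.
√(4πDt) = √(4π × 0.0420 × 411) = 14.73 m, so C_max = 0.673/(0.28 × 300 × 14.73) = 0.000544 kg/m³.

0.000544 kg/m³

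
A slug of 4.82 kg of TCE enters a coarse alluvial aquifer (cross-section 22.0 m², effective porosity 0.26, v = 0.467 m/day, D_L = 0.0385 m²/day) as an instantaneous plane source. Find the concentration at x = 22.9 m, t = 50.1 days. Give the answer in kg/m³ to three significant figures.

0.166 kg/m³

For an instantaneous plane source, C(x,t) = M/(n_e·A·√(4πDt)) · exp(−(x−vt)²/(4Dt)), with n_e·A the pore (flow) area.
Plume center vt = 0.467 × 50.1 = 23.3967 m, so the well at 22.9 m is 0.4967 m upgradient of the peak.
√(4πDt) = 4.923 m, giving peak height M/(n_e·A·√(4πDt)) = 4.82/(0.26 × 22.0 × 4.923) = 0.1712 kg/m³.
(x−vt)²/(4Dt) = (-0.4967)²/(4 × 0.0385 × 50.1) = 0.03198; exp(−0.03198) = 0.9685.
C = 0.1712 × 0.9685 = 0.166 kg/m³.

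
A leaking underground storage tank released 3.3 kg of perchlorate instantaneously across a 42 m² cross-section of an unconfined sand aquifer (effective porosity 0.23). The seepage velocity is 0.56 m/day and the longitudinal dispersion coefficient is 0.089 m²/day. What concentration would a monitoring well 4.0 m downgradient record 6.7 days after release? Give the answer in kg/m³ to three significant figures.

For an instantaneous plane source, C(x,t) = M/(n_e·A·√(4πDt)) · exp(−(x−vt)²/(4Dt)), with n_e·A the pore (flow) area.
Plume center vt = 0.56 × 6.7 = 3.752 m, so the well at 4.0 m is 0.248 m downgradient of the peak.
√(4πDt) = 2.737 m, giving peak height M/(n_e·A·√(4πDt)) = 3.3/(0.23 × 42 × 2.737) = 0.1248 kg/m³.
(x−vt)²/(4Dt) = (0.248)²/(4 × 0.089 × 6.7) = 0.02579; exp(−0.02579) = 0.9745.
C = 0.1248 × 0.9745 = 0.122 kg/m³.

0.122 kg/m³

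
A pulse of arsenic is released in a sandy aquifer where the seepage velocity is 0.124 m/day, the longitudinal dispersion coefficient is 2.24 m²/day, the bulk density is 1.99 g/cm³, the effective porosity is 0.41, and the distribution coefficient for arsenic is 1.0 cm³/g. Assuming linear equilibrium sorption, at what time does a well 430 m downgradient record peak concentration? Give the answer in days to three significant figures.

19500 days

Retardation factor R = 1 + ρ_b·K_d/n = 1 + 1.99 × 1.0/0.41 = 5.854.
Sorption retards both mechanisms: v_R = v/R = 0.02118 m/day, D_R = D/R = 0.3826 m²/day.
Peak time from v_R²t² + 2D_R t − x² = 0: t = (√(D_R² + v_R²x²) − D_R)/v_R².
√(D_R² + v_R²x²) = √(0.3826² + 0.02118² × 430²) = 9.115; v_R² = 0.0004486.
t = (9.115 − 0.3826)/0.0004486 = 19500 days.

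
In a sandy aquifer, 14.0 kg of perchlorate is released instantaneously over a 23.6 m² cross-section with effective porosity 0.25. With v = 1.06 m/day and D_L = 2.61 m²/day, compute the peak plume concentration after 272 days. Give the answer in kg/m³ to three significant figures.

The peak of an instantaneous 1D plume sits at x = vt; there the Gaussian factor is 1 and C_max = M/(n_e·A·√(4πDt)), where n_e·A is the pore area the mass is dissolved in.
√(4πDt) = √(4π × 2.61 × 272) = 94.45 m, so C_max = 14.0/(0.25 × 23.6 × 94.45) = 0.0251 kg/m³.

0.0251 kg/m³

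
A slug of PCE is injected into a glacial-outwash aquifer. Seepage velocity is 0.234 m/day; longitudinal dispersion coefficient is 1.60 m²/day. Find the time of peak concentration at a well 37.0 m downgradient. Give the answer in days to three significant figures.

132 days

For the 1D instantaneous-source solution, setting ∂C/∂t = 0 at fixed x gives v²t² + 2Dt − x² = 0, so t = (√(D² + v²x²) − D)/v².
√(D² + v²x²) = √(1.60² + 0.234² × 37.0²) = 8.805; v² = 0.054756.
t = (8.805 − 1.60)/0.054756 = 132 days (vs. the pure-advection estimate x/v = 158 d).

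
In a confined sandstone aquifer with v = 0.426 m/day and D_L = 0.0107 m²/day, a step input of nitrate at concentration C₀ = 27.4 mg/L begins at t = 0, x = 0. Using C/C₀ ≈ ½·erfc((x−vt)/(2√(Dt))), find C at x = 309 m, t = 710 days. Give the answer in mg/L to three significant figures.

1.28 mg/L

For a continuous step input, C/C₀ ≈ ½·erfc((x−vt)/(2√(Dt))).
vt = 0.426 × 710 = 302.46 m and 2√(Dt) = 2√(0.0107 × 710) = 5.513 m.
Argument (x−vt)/(2√(Dt)) = (309 − 302.46)/5.513 = 1.186; ½·erfc(1.186) = 0.04675.
C = 27.4 × 0.04675 = 1.28 mg/L.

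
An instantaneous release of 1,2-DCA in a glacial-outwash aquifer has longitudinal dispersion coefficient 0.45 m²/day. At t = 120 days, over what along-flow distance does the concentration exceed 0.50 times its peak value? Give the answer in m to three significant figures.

24.5 m

The plume is Gaussian with σ = √(2Dt) = √(2 × 0.45 × 120) = 10.39 m.
C/C_peak = exp(−Δx²/(2σ²)) = 0.50 ⇒ Δx = σ·√(−2 ln 0.50) = 10.39 × 1.177 = 12.23 m.
Width = 2Δx = 24.5 m.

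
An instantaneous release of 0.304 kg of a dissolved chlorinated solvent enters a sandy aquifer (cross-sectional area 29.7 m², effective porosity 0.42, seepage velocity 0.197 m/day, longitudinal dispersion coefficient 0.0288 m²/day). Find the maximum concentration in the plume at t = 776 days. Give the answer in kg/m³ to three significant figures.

The peak of an instantaneous 1D plume sits at x = vt; there the Gaussian factor is 1 and C_max = M/(n_e·A·√(4πDt)), where n_e·A is the pore area the mass is dissolved in.
√(4πDt) = √(4π × 0.0288 × 776) = 16.76 m, so C_max = 0.304/(0.42 × 29.7 × 16.76) = 0.00145 kg/m³.

0.00145 kg/m³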